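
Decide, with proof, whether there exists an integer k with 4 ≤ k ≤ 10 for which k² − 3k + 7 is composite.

k = 7

At k = 7: 7² − 3·7 + 7 = 35 = 5·7, which is composite.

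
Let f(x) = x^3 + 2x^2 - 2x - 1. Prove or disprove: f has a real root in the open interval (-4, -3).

f(-4) = -25 and f(-3) = -4, both negative, so a sign-change argument is unavailable; we show f keeps this sign on the whole interval.
Shift to the endpoint -3: with x = -3 − u (0 < u < 1), one computes f(-3 − u) = -u^3 - 7u^2 - 13u - 4.
The nonzero coefficients here are all negative, so for u > 0 every term is negative (or zero), and the constant term -4 is strictly negative.
Therefore f(x) < 0 throughout (-4, -3), and f has no zero there.

f has no root in that interval.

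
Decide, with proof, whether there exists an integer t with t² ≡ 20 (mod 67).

67 is prime, so by Euler's criterion 20 is a square mod 67 iff 20^((67−1)/2) = 20^33 ≡ 1 (mod 67).
Squaring successively (mod 67): 20^2 = 400 ≡ 65; 20^4 ≡ 65² = 4225 ≡ 4; 20^8 ≡ 4² = 16 ≡ 16; 20^16 ≡ 16² = 256 ≡ 55; 20^32 ≡ 55² = 3025 ≡ 10.
Since 33 = 32 + 1, 20^33 ≡ 10 · 20; multiplying out mod 67: 10·20 = 200 ≡ 66. Thus 20^33 ≡ 66 ≡ −1 (mod 67).
By Euler's criterion 20 is a quadratic non-residue mod 67: no t satisfies t² ≡ 20 (mod 67).

No, no such integer exists.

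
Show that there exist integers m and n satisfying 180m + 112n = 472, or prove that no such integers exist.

m = 2, n = 1

Since gcd(180, 112) = 4 and 472 = 4·118, Bézout's identity guarantees a solution.
Dividing through by 4 reduces the equation to 45m + 28n = 118.
Dividing repeatedly: 45 = 1·28 + 17, 28 = 1·17 + 11, 17 = 1·11 + 6, 11 = 1·6 + 5, 6 = 1·5 + 1, 5 = 5·1 + 0.
Working back up the chain: 1 = 6 − 1·5 = 6 − (11 − 1·6) = −11 + 2·6 = −11 + 2·(17 − 1·11) = 2·17 − 3·11 = 2·17 − 3·(28 − 1·17) = −3·28 + 5·17 = −3·28 + 5·(45 − 1·28) = 5·45 − 8·28. So 45·5 + 28·(-8) = 1.
Times 118: 45·590 + 28·(-944) = 118, so (590, -944) solves it.
Shifting by a multiple of (28, −45) keeps it a solution: m = 590 − 21·28 = 2, n = -944 + 21·45 = 1.
Indeed 180·2 + 112·1 = 360 + 112 = 472.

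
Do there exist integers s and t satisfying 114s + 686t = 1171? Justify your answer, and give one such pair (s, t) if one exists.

Both 114 and 686 are divisible by gcd(114, 686) = 2, hence so is any combination 114s + 686t.
But 1171 = 2·585 + 1, so 2 ∤ 1171.
So the equation is unsolvable over ℤ.

No, no such integers exist.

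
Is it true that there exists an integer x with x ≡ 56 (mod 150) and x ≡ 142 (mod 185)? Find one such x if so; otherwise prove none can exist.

No, no such integer exists.

Reduce both congruences modulo 5, which divides 150 and 185: they say x ≡ 56 (mod 5) and x ≡ 142 (mod 5).
However 56 ≡ 1 and 142 ≡ 2 (mod 5), and 1 ≠ 2.
So no integer satisfies both congruences.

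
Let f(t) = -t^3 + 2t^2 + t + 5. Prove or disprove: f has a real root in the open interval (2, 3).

f(2) = 7 and f(3) = -1, which have opposite signs.
f is continuous everywhere (it is a polynomial), in particular on [2, 3].
By the Intermediate Value Theorem f must vanish at some point of (2, 3).

Yes, f has a root in the interval.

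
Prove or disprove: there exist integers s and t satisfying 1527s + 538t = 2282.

1527 and 538 are coprime, so 1527s + 538t ranges over all of ℤ.
Run the Euclidean algorithm on 1527 and 538: 1527 = 2·538 + 451, 538 = 1·451 + 87, 451 = 5·87 + 16, 87 = 5·16 + 7, 16 = 2·7 + 2, 7 = 3·2 + 1, 2 = 2·1 + 0.
Unwinding: 1 = 7 − 3·2 = 7 − 3·(16 − 2·7) = −3·16 + 7·7 = −3·16 + 7·(87 − 5·16) = 7·87 − 38·16 = 7·87 − 38·(451 − 5·87) = −38·451 + 197·87 = −38·451 + 197·(538 − 1·451) = 197·538 − 235·451 = 197·538 − 235·(1527 − 2·538) = −235·1527 + 667·538, i.e. 1527·(-235) + 538·667 = 1.
Multiplying through by 2282: s = (-235)·2282 = -536270, t = 667·2282 = 1522094 is a solution.
The general solution is s = -536270 + 538k, t = 1522094 − 1527k; taking k = 997 gives the smaller pair s = 116, t = -325.
Indeed 1527·116 + 538·(-325) = 177132 − 174850 = 2282.

s = 116, t = -325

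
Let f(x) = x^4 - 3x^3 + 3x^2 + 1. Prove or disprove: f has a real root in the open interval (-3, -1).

No.

f(-3) = 190 and f(-1) = 8, both positive, so a sign-change argument is unavailable; we show f keeps this sign on the whole interval.
Shift to the endpoint -1: with x = -1 − u (0 < u < 2), one computes f(-1 − u) = u^4 + 7u^3 + 18u^2 + 19u + 8.
The nonzero coefficients here are all positive, so for u > 0 every term is positive (or zero), and the constant term 8 is strictly positive.
Therefore f(x) > 0 throughout (-3, -1), and f has no zero there.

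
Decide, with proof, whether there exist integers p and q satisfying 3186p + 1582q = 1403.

No such integers exist.

Any value of 3186p + 1582q is a multiple of gcd(3186, 1582) = 2.
But 1403 is not a multiple of 2 (it leaves remainder 1).
Therefore 3186p + 1582q = 1403 has no solution in integers.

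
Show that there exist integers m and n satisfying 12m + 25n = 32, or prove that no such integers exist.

12 and 25 are coprime, so 12m + 25n ranges over all of ℤ.
Euclidean algorithm: 25 = 2·12 + 1, 12 = 12·1 + 0.
Unwinding: 1 = 25 − 2·12, i.e. 12·(-2) + 25·1 = 1.
Times 32: 12·(-64) + 25·32 = 32, so (-64, 32) solves it.
Adding 3·25 to m and subtracting 3·12 from n gives the tidier solution (11, -4).
Indeed 12·11 + 25·(-4) = 132 − 100 = 32.

m = 11, n = -4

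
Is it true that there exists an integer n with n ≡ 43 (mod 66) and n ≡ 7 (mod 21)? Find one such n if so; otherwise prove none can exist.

The moduli are not coprime: gcd(66, 21) = 3. Compatibility requires 3 ∣ (7 − 43) = -36, which holds, so solutions exist.
List candidates n ≡ 43 (mod 66): 43, 109, 175. Modulo 21 these are 1, 4, 7; 175 gives 7 as required.
Check: 175 mod 66 = 43, 175 mod 21 = 7. ✓

n = 175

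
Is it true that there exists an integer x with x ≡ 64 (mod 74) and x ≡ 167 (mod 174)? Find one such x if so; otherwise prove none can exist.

No such integer exists.

Reduce both congruences modulo 2, which divides 74 and 174: they say x ≡ 64 (mod 2) and x ≡ 167 (mod 2).
These are incompatible: 64 − 167 = -103 is not divisible by 2.
So no integer satisfies both congruences.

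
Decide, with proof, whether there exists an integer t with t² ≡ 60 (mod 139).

139 is prime, so by Euler's criterion 60 is a square mod 139 iff 60^((139−1)/2) = 60^69 ≡ 1 (mod 139).
Repeated squaring mod 139: 60^2 = 3600 ≡ 125; 60^4 ≡ 125² = 15625 ≡ 57; 60^8 ≡ 57² = 3249 ≡ 52; 60^16 ≡ 52² = 2704 ≡ 63; 60^32 ≡ 63² = 3969 ≡ 77; 60^64 ≡ 77² = 5929 ≡ 91.
Since 69 = 64 + 4 + 1, 60^69 ≡ 91 · 57 · 60; multiplying out mod 139: 91·57 = 5187 ≡ 44, then 44·60 = 2640 ≡ 138. Thus 60^69 ≡ 138 ≡ −1 (mod 139).
The value −1 means 60 is a non-residue modulo 139, so t² ≡ 60 (mod 139) is impossible.

No, no such integer exists.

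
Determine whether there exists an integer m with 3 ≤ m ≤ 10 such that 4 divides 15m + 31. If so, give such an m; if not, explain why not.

m = 3

At m = 3 we get 15·3 + 31 = 76, and 76 = 4·19.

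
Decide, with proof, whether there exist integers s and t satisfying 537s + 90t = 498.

s = 14, t = -78

Every value of 537s + 90t is a multiple of gcd(537, 90) = 3; since 3 ∣ 498, solutions exist.
Dividing through by 3 reduces the equation to 179s + 30t = 166.
Dividing repeatedly: 179 = 5·30 + 29, 30 = 1·29 + 1, 29 = 29·1 + 0.
Unwinding: 1 = 30 − 1·29 = 30 − (179 − 5·30) = −179 + 6·30, i.e. 179·(-1) + 30·6 = 1.
Times 166: 179·(-166) + 30·996 = 166, so (-166, 996) solves it.
Shifting by a multiple of (30, −179) keeps it a solution: s = -166 + 6·30 = 14, t = 996 − 6·179 = -78.
Check: 537·14 + 90·(-78) = 7518 − 7020 = 498. ✓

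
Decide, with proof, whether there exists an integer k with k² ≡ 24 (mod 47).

Take k = 20. Then 20² = 400 = 8·47 + 24, so 20² ≡ 24 (mod 47).

k = 20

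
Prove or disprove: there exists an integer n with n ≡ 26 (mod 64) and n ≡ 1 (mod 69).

n = 346

gcd(64, 69) = 1, so the Chinese Remainder Theorem guarantees exactly one residue class mod 4416 satisfying both.
Write n = 26 + 64t and require 26 + 64t ≡ 1 (mod 69), i.e. 64t ≡ 44 (mod 69).
Since 64·55 = 3520 = 51·69 + 1, the inverse of 64 mod 69 is 55.
Therefore t ≡ 55·44 = 2420 ≡ 5 (mod 69).
With t = 5: n = 26 + 64·5 = 346.
Check: 346 mod 64 = 26, 346 mod 69 = 1. ✓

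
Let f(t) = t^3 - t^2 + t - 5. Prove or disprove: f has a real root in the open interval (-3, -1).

f has no root in that interval.

f(-3) = -44 and f(-1) = -8, both negative.
The derivative f'(t) = 3t^2 - 2t + 1 is a quadratic with discriminant (-2)² − 4·3·1 = -8 < 0; it never vanishes, so it is always positive (sign of the leading coefficient).
Hence f is strictly increasing on ℝ, and in particular on [-3, -1]. A strictly monotone function with same-sign endpoint values stays negative on the whole interval, so f has no zero in (-3, -1).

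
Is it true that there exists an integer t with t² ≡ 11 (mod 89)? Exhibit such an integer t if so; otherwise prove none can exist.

Take t = 79. Then 79² = 6241 = 70·89 + 11, so 79² ≡ 11 (mod 89).

t = 79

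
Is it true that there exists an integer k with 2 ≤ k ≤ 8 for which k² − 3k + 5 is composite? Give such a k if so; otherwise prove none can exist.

At k = 8: 8² − 3·8 + 5 = 45 = 3·15, which is composite.

k = 8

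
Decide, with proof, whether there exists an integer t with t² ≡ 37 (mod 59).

Apply Euler's criterion with the prime 59: 37 is a quadratic residue iff 37^29 ≡ 1 (mod 59), and a non-residue iff it is ≡ −1.
Squaring successively (mod 59): 37^2 = 1369 ≡ 12; 37^4 ≡ 12² = 144 ≡ 26; 37^8 ≡ 26² = 676 ≡ 27; 37^16 ≡ 27² = 729 ≡ 21.
Since 29 = 16 + 8 + 4 + 1, 37^29 ≡ 21 · 27 · 26 · 37; multiplying out mod 59: 21·27 = 567 ≡ 36, then 36·26 = 936 ≡ 51, then 51·37 = 1887 ≡ 58. Thus 37^29 ≡ 58 ≡ −1 (mod 59).
The value −1 means 37 is a non-residue modulo 59, so t² ≡ 37 (mod 59) is impossible.

No such integer exists.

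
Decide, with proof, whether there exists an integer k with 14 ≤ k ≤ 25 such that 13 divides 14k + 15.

k = 24

For k = 14, 15, …, 23 the values 211, 225, 239, 253, 267, 281, 295, 309, 323, 337 are not multiples of 13. At k = 24 we get 14·24 + 15 = 351, and 351 = 13·27.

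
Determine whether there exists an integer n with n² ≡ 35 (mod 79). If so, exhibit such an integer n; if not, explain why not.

Apply Euler's criterion with the prime 79: 35 is a quadratic residue iff 35^39 ≡ 1 (mod 79), and a non-residue iff it is ≡ −1.
Squaring successively (mod 79): 35^2 = 1225 ≡ 40; 35^4 ≡ 40² = 1600 ≡ 20; 35^8 ≡ 20² = 400 ≡ 5; 35^16 ≡ 5² = 25 ≡ 25; 35^32 ≡ 25² = 625 ≡ 72.
Since 39 = 32 + 4 + 2 + 1, 35^39 ≡ 72 · 20 · 40 · 35; multiplying out mod 79: 72·20 = 1440 ≡ 18, then 18·40 = 720 ≡ 9, then 9·35 = 315 ≡ 78. Thus 35^39 ≡ 78 ≡ −1 (mod 79).
By Euler's criterion 35 is a quadratic non-residue mod 79: no n satisfies n² ≡ 35 (mod 79).

There is no such integer.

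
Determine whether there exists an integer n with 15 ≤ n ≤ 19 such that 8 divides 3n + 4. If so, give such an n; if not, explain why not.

For n = 15, 16, …, 19 the values of 3n + 4 modulo 8 are 1, 4, 7, 2, 5 respectively.
Since 0 is absent from this list, 8 ∤ 3n + 4 for every n with 15 ≤ n ≤ 19.

There is no such integer n in that range.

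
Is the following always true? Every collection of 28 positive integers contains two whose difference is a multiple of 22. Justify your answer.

True.

There are exactly 22 possible remainders on division by 22.
With 28 integers and only 22 classes, the pigeonhole principle forces two of them, say a and b, into the same class.
Then a ≡ b (mod 22), i.e. 22 ∣ (a − b).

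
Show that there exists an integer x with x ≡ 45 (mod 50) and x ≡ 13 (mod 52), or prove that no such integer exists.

The moduli are not coprime: gcd(50, 52) = 2. Compatibility requires 2 ∣ (13 − 45) = -32, which holds, so solutions exist.
Write x = 45 + 50t. Then 50t ≡ 13 − 45 ≡ 20 (mod 52); dividing through by 2 gives 25t ≡ 10 (mod 26).
Invert 25 mod 26 by the Euclidean algorithm: 26 = 1·25 + 1, 25 = 25·1 + 0; back-substituting, 1 = 26 − 1·25. Hence 25·(-1) ≡ 1, so 25⁻¹ ≡ -1 ≡ 25 (mod 26).
Multiplying by 25: t ≡ 25·10 = 250 ≡ 16 (mod 26).
Then x = 45 + 50·16 = 845.
Verify: 845 = 16·50 + 45 and 845 = 16·52 + 13. ✓

x = 845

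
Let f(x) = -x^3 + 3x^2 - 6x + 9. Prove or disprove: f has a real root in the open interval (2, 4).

f(2) = 1 and f(4) = -31, which have opposite signs.
As a polynomial, f is continuous on every closed interval.
By the Intermediate Value Theorem f must vanish at some point of (2, 4).

Such a root exists.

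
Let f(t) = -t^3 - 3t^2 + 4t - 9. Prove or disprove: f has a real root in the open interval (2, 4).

The endpoint values f(2) = -21 and f(4) = -105 are both negative. Claim: f(t) < 0 for every t in (2, 4).
Substitute t = 2 + u, where 0 < u < 2 on the interval. Expanding, f(2 + u) = -u^3 - 9u^2 - 20u - 21.
The nonzero coefficients here are all negative, so for u > 0 every term is negative (or zero), and the constant term -21 is strictly negative.
So f is strictly negative on (2, 4); no root exists in the interval.

No such root exists.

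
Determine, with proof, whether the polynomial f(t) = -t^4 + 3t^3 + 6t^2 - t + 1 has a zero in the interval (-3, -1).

Yes, f has a root in the interval.

f(-3) = -104 and f(-1) = 4, which have opposite signs.
f is continuous everywhere (it is a polynomial), in particular on [-3, -1].
By the Intermediate Value Theorem f must vanish at some point of (-3, -1).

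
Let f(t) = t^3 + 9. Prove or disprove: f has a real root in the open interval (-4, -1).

f(-4) = -55 and f(-1) = 8, which have opposite signs.
Since f is a polynomial it is continuous on [-4, -1].
By the Intermediate Value Theorem, f takes the value 0 somewhere in the open interval.

Yes, f has a root in the interval.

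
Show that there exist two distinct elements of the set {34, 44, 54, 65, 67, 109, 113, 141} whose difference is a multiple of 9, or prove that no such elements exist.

No such pair exists.

Two integers differ by a multiple of 9 exactly when they have the same residue mod 9. The residues are 34↦7, 44↦8, 54↦0, 65↦2, 67↦4, 109↦1, 113↦5, 141↦6.
No residue repeats among the 8 elements, so no pair has difference ≡ 0 (mod 9).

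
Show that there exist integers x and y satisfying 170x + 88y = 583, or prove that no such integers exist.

No, no such integers exist.

Both 170 and 88 are divisible by gcd(170, 88) = 2, hence so is any combination 170x + 88y.
But 583 = 2·291 + 1, so 2 ∤ 583.
So the equation is unsolvable over ℤ.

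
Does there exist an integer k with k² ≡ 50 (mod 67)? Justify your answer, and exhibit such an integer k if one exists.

Apply Euler's criterion with the prime 67: 50 is a quadratic residue iff 50^33 ≡ 1 (mod 67), and a non-residue iff it is ≡ −1.
Squaring successively (mod 67): 50^2 = 2500 ≡ 21; 50^4 ≡ 21² = 441 ≡ 39; 50^8 ≡ 39² = 1521 ≡ 47; 50^16 ≡ 47² = 2209 ≡ 65; 50^32 ≡ 65² = 4225 ≡ 4.
Since 33 = 32 + 1, 50^33 ≡ 4 · 50; multiplying out mod 67: 4·50 = 200 ≡ 66. Thus 50^33 ≡ 66 ≡ −1 (mod 67).
The value −1 means 50 is a non-residue modulo 67, so k² ≡ 50 (mod 67) is impossible.

There is no such integer.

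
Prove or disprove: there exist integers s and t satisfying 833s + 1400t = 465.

No, no such integers exist.

gcd(833, 1400) = 7, so every integer of the form 833s + 1400t is a multiple of 7.
But 465 is not a multiple of 7 (it leaves remainder 3).
So the equation is unsolvable over ℤ.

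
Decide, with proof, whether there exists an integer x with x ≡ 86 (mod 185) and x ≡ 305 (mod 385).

No such integer exists.

gcd(185, 385) = 5. If x ≡ 86 (mod 185) and x ≡ 305 (mod 385), then x ≡ 86 (mod 5) and x ≡ 305 (mod 5).
But 86 mod 5 = 1 while 305 mod 5 = 0, a contradiction.
Hence the system has no solution.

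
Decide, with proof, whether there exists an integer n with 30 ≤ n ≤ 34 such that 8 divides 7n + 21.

There is no such integer n in that range.

For n = 30, 31, …, 34 the values of 7n + 21 modulo 8 are 7, 6, 5, 4, 3 respectively.
Since 0 is absent from this list, 8 ∤ 7n + 21 for every n with 30 ≤ n ≤ 34.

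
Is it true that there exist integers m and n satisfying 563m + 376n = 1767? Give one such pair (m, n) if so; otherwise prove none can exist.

Since gcd(563, 376) = 1, every integer is an integer combination of 563 and 376.
Run the Euclidean algorithm on 563 and 376: 563 = 1·376 + 187, 376 = 2·187 + 2, 187 = 93·2 + 1, 2 = 2·1 + 0.
Working back up the chain: 1 = 187 − 93·2 = 187 − 93·(376 − 2·187) = −93·376 + 187·187 = −93·376 + 187·(563 − 1·376) = 187·563 − 280·376. So 563·187 + 376·(-280) = 1.
Multiplying through by 1767: m = 187·1767 = 330429, n = (-280)·1767 = -494760 is a solution.
The general solution is m = 330429 + 376k, n = -494760 − 563k; taking k = -878 gives the smaller pair m = 301, n = -446.
Check: 563·301 + 376·(-446) = 169463 − 167696 = 1767. ✓

m = 301, n = -446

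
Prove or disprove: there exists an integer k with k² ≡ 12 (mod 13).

Take k = 5. Then 5² = 25 = 1·13 + 12, so 5² ≡ 12 (mod 13).

k = 5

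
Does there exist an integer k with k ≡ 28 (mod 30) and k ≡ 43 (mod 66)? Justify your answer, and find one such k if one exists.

gcd(30, 66) = 6. If k ≡ 28 (mod 30) and k ≡ 43 (mod 66), then k ≡ 28 (mod 6) and k ≡ 43 (mod 6).
But 28 mod 6 = 4 while 43 mod 6 = 1, a contradiction.
So no integer satisfies both congruences.

No, no such integer exists.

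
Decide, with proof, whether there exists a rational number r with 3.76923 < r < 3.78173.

Scale by 9: the interval becomes (33.92307, 34.03557), which contains the integer 34.
So r = 34/9 works: it is a ratio of integers, and dividing 9·3.76923 < 34 < 9·3.78173 through by 9 gives 3.76923 < 34/9 < 3.78173.

r = 34/9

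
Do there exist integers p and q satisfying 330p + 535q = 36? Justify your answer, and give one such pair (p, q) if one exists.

Any value of 330p + 535q is a multiple of gcd(330, 535) = 5.
But 36 = 5·7 + 1, so 5 ∤ 36.
Hence no integers p, q satisfy the equation.

No such integers exist.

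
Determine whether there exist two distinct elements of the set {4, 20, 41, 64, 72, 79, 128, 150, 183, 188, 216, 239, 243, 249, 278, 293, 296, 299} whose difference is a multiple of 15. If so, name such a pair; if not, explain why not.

The pair (4, 64) works.

Reduce each element mod 15: 4↦4, 20↦5, 41↦11, 64↦4, 72↦12, 79↦4, 128↦8, 150↦0, 183↦3, 188↦8, 216↦6, 239↦14, 243↦3, 249↦9, 278↦8, 293↦8, 296↦11, 299↦14. The residue 4 repeats (at 4 and 64), and 64 − 4 = 60 = 4·15.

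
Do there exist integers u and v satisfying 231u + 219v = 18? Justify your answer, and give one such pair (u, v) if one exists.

u = 38, v = -40

Every value of 231u + 219v is a multiple of gcd(231, 219) = 3; since 3 ∣ 18, solutions exist.
Dividing through by 3 reduces the equation to 77u + 73v = 6.
Run the Euclidean algorithm on 77 and 73: 77 = 1·73 + 4, 73 = 18·4 + 1, 4 = 4·1 + 0.
Working back up the chain: 1 = 73 − 18·4 = 73 − 18·(77 − 1·73) = −18·77 + 19·73. So 77·(-18) + 73·19 = 1.
Scaling by 6 gives the particular solution (u, v) = (-108, 114).
Shifting by a multiple of (73, −77) keeps it a solution: u = -108 + 2·73 = 38, v = 114 − 2·77 = -40.
Check: 231·38 + 219·(-40) = 8778 − 8760 = 18. ✓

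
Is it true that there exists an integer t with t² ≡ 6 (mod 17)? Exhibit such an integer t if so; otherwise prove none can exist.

Since (17 − t)² ≡ t² (mod 17), it suffices to square t = 0, 1, …, 8: the residues are 0, 1, 4, 9, 16, 8, 2, 15, 13.
So the quadratic residues mod 17 are {0, 1, 2, 4, 8, 9, 13, 15, 16}, and 6 is not among them.
Hence no integer t has t² ≡ 6 (mod 17).

No, no such integer exists.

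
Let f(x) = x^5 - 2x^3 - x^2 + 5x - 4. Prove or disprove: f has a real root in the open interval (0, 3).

Yes, f has a root in the interval.

f(0) = -4 and f(3) = 191, which have opposite signs.
As a polynomial, f is continuous on every closed interval.
By the Intermediate Value Theorem, f takes the value 0 somewhere in the open interval.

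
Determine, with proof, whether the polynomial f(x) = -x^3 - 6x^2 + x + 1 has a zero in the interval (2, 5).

No such root exists.

f(2) = -29 and f(5) = -269, both negative, so a sign-change argument is unavailable; we show f keeps this sign on the whole interval.
Shift to the endpoint 2: with x = 2 + u (0 < u < 3), one computes f(2 + u) = -u^3 - 12u^2 - 35u - 29.
All 4 nonzero coefficients of this polynomial in u are negative; hence for u > 0 the value is a sum of negative terms (the constant -29 among them).
So f is strictly negative on (2, 5); no root exists in the interval.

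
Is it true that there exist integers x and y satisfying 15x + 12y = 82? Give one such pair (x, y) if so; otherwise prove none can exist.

gcd(15, 12) = 3, so every integer of the form 15x + 12y is a multiple of 3.
But 82 = 3·27 + 1, so 3 ∤ 82.
So the equation is unsolvable over ℤ.

No, no such integers exist.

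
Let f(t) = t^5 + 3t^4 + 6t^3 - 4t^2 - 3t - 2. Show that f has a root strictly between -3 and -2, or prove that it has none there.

f has no root in that interval.

The endpoint values f(-3) = -191 and f(-2) = -44 are both negative. Claim: f(t) < 0 for every t in (-3, -2).
Substitute t = -2 − u, where 0 < u < 1 on the interval. Expanding, f(-2 − u) = -u^5 - 7u^4 - 22u^3 - 48u^2 - 69u - 44.
All 6 nonzero coefficients of this polynomial in u are negative; hence for u > 0 the value is a sum of negative terms (the constant -44 among them).
So f is strictly negative on (-3, -2); no root exists in the interval.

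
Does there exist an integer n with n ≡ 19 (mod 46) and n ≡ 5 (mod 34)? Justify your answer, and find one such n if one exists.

Here gcd(46, 34) = 2, and both 19 and 5 leave remainder 1 mod 2, so the system is consistent.
Put n = 19 + 46t, so we need 46t ≡ 20 (mod 34), equivalently (divide by 2) 23t ≡ 10 (mod 17).
23 ≡ 6 (mod 17), so this reads 6t ≡ 10 (mod 17). Note 6·3 = 18 ≡ 1 (mod 17) (as 18 − 1 = 1·17), so 6⁻¹ ≡ 3.
Therefore t ≡ 3·10 = 30 ≡ 13 (mod 17).
Then n = 19 + 46·13 = 617.
Check: 617 mod 46 = 19, 617 mod 34 = 5. ✓

n = 617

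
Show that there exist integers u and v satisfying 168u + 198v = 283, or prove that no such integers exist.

gcd(168, 198) = 6, so every integer of the form 168u + 198v is a multiple of 6.
But 283 is not a multiple of 6 (it leaves remainder 1).
Hence no integers u, v satisfy the equation.

There are no such integers.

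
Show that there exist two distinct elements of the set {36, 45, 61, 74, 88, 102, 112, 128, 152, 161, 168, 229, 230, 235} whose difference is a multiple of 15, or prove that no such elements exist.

No such pair exists.

Two integers differ by a multiple of 15 exactly when they have the same residue mod 15. The residues are 36↦6, 45↦0, 61↦1, 74↦14, 88↦13, 102↦12, 112↦7, 128↦8, 152↦2, 161↦11, 168↦3, 229↦4, 230↦5, 235↦10.
No residue repeats among the 14 elements, so no pair has difference ≡ 0 (mod 15).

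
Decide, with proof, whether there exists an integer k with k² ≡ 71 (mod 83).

No such integer exists.

83 is prime, so by Euler's criterion 71 is a square mod 83 iff 71^((83−1)/2) = 71^41 ≡ 1 (mod 83).
Repeated squaring mod 83: 71^2 = 5041 ≡ 61; 71^4 ≡ 61² = 3721 ≡ 69; 71^8 ≡ 69² = 4761 ≡ 30; 71^16 ≡ 30² = 900 ≡ 70; 71^32 ≡ 70² = 4900 ≡ 3.
Since 41 = 32 + 8 + 1, 71^41 ≡ 3 · 30 · 71; multiplying out mod 83: 3·30 = 90 ≡ 7, then 7·71 = 497 ≡ 82. Thus 71^41 ≡ 82 ≡ −1 (mod 83).
By Euler's criterion 71 is a quadratic non-residue mod 83: no k satisfies k² ≡ 71 (mod 83).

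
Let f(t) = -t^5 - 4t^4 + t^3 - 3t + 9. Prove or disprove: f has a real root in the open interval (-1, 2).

f(-1) = 8 and f(2) = -85, which have opposite signs.
As a polynomial, f is continuous on every closed interval.
By the Intermediate Value Theorem, f takes the value 0 somewhere in the open interval.

Yes, f has a root in the interval.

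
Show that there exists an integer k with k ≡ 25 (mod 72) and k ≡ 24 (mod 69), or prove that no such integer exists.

gcd(72, 69) = 3. If k ≡ 25 (mod 72) and k ≡ 24 (mod 69), then k ≡ 25 (mod 3) and k ≡ 24 (mod 3).
However 25 ≡ 1 and 24 ≡ 0 (mod 3), and 1 ≠ 0.
Therefore no such k exists.

No, no such integer exists.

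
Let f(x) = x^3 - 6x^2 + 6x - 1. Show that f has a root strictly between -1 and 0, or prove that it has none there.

No.

f(-1) = -14 and f(0) = -1, both negative, so a sign-change argument is unavailable; we show f keeps this sign on the whole interval.
Shift to the endpoint 0: with x = −u (0 < u < 1), one computes f(−u) = -u^3 - 6u^2 - 6u - 1.
The nonzero coefficients here are all negative, so for u > 0 every term is negative (or zero), and the constant term -1 is strictly negative.
Therefore f(x) < 0 throughout (-1, 0), and f has no zero there.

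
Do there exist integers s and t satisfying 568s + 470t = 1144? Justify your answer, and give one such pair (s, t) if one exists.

s = 98, t = -116

Every value of 568s + 470t is a multiple of gcd(568, 470) = 2; since 2 ∣ 1144, solutions exist.
Dividing through by 2 reduces the equation to 284s + 235t = 572.
Dividing repeatedly: 284 = 1·235 + 49, 235 = 4·49 + 39, 49 = 1·39 + 10, 39 = 3·10 + 9, 10 = 1·9 + 1, 9 = 9·1 + 0.
Unwinding: 1 = 10 − 1·9 = 10 − (39 − 3·10) = −39 + 4·10 = −39 + 4·(49 − 1·39) = 4·49 − 5·39 = 4·49 − 5·(235 − 4·49) = −5·235 + 24·49 = −5·235 + 24·(284 − 1·235) = 24·284 − 29·235, i.e. 284·24 + 235·(-29) = 1.
Scaling by 572 gives the particular solution (s, t) = (13728, -16588).
Shifting by a multiple of (235, −284) keeps it a solution: s = 13728 − 58·235 = 98, t = -16588 + 58·284 = -116.
Indeed 568·98 + 470·(-116) = 55664 − 54520 = 1144.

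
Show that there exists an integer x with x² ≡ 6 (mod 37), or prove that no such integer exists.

No such integer exists.

Apply Euler's criterion with the prime 37: 6 is a quadratic residue iff 6^18 ≡ 1 (mod 37), and a non-residue iff it is ≡ −1.
Squaring successively (mod 37): 6^2 = 36 ≡ 36; 6^4 ≡ 36² = 1296 ≡ 1; 6^8 ≡ 1² = 1 ≡ 1; 6^16 ≡ 1² = 1 ≡ 1.
Since 18 = 16 + 2, 6^18 ≡ 1 · 36; multiplying out mod 37: 1·36 = 36 ≡ 36. Thus 6^18 ≡ 36 ≡ −1 (mod 37).
By Euler's criterion 6 is a quadratic non-residue mod 37: no x satisfies x² ≡ 6 (mod 37).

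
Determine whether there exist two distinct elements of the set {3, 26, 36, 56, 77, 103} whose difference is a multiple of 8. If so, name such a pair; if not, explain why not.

Residues mod 8: 3↦3, 26↦2, 36↦4, 56↦0, 77↦5, 103↦7.
No residue repeats among the 6 elements, so no pair has difference ≡ 0 (mod 8).

No, no such pair exists.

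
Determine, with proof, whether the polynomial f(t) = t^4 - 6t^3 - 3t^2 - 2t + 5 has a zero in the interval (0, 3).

f(0) = 5 and f(3) = -109, which have opposite signs.
As a polynomial, f is continuous on every closed interval.
By the Intermediate Value Theorem f must vanish at some point of (0, 3).

Yes, f has a root in the interval.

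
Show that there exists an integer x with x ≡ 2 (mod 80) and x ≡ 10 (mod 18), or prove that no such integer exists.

x = 82

The moduli are not coprime: gcd(80, 18) = 2. Compatibility requires 2 ∣ (10 − 2) = 8, which holds, so solutions exist.
The integers ≡ 2 (mod 80) are 2, 82, …; their remainders mod 18 are 2, 10, so x = 82 is the first that is ≡ 10 (mod 18).
Indeed 82 ≡ 2 (mod 80) and 82 ≡ 10 (mod 18).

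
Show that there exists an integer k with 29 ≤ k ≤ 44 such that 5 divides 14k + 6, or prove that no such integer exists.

k = 31

k = 31 works, since 14·31 + 6 = 440 = 88·5.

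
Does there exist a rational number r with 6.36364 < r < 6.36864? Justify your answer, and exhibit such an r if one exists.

Multiplying by 19: 19·6.36364 = 120.90916 and 19·6.36864 = 121.00416, so the integer 121 lies strictly between them.
Dividing back, 6.36364 < 121/19 < 6.36864, and 121/19 is rational.

r = 121/19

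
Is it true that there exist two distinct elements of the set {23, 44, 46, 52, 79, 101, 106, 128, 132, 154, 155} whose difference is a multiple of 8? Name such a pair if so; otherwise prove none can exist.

Reduce each element mod 8: 23↦7, 44↦4, 46↦6, 52↦4, 79↦7, 101↦5, 106↦2, 128↦0, 132↦4, 154↦2, 155↦3. The residue 7 repeats (at 23 and 79), and 79 − 23 = 56 = 7·8.

Yes: 23 and 79.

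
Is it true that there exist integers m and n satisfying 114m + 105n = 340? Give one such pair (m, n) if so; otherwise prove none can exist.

No such integers exist.

Any value of 114m + 105n is a multiple of gcd(114, 105) = 3.
However 340 leaves remainder 1 on division by 3.
Hence no integers m, n satisfy the equation.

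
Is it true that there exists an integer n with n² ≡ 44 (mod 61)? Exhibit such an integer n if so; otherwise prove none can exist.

61 is prime, so by Euler's criterion 44 is a square mod 61 iff 44^((61−1)/2) = 44^30 ≡ 1 (mod 61).
Repeated squaring mod 61: 44^2 = 1936 ≡ 45; 44^4 ≡ 45² = 2025 ≡ 12; 44^8 ≡ 12² = 144 ≡ 22; 44^16 ≡ 22² = 484 ≡ 57.
Since 30 = 16 + 8 + 4 + 2, 44^30 ≡ 57 · 22 · 12 · 45; multiplying out mod 61: 57·22 = 1254 ≡ 34, then 34·12 = 408 ≡ 42, then 42·45 = 1890 ≡ 60. Thus 44^30 ≡ 60 ≡ −1 (mod 61).
The value −1 means 44 is a non-residue modulo 61, so n² ≡ 44 (mod 61) is impossible.

There is no such integer.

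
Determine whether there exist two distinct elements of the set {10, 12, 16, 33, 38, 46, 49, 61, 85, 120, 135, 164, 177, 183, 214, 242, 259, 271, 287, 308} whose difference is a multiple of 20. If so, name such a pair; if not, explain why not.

No, no such pair exists.

Reduce each element modulo 20: 10↦10, 12↦12, 16↦16, 33↦13, 38↦18, 46↦6, 49↦9, 61↦1, 85↦5, 120↦0, 135↦15, 164↦4, 177↦17, 183↦3, 214↦14, 242↦2, 259↦19, 271↦11, 287↦7, 308↦8.
No residue repeats among the 20 elements, so no pair has difference ≡ 0 (mod 20).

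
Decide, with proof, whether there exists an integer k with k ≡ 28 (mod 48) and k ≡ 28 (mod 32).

gcd(48, 32) = 16. A simultaneous solution exists iff 28 ≡ 28 (mod 16); here 28 mod 16 = 12 = 28 mod 16, so it does.
The smallest candidate k = 28 works directly: 28 ≡ 28 (mod 32).
Check: 28 mod 48 = 28, 28 mod 32 = 28. ✓

k = 28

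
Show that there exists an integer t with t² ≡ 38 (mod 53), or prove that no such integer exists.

t = 12

t = 12 works: 12² = 144, and 144 − 38 = 106 = 2·53.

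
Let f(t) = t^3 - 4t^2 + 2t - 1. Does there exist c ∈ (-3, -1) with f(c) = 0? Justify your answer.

The endpoint values f(-3) = -70 and f(-1) = -8 are both negative. Claim: f(t) < 0 for every t in (-3, -1).
Substitute t = -1 − u, where 0 < u < 2 on the interval. Expanding, f(-1 − u) = -u^3 - 7u^2 - 13u - 8.
All 4 nonzero coefficients of this polynomial in u are negative; hence for u > 0 the value is a sum of negative terms (the constant -8 among them).
So f is strictly negative on (-3, -1); no root exists in the interval.

f has no root in that interval.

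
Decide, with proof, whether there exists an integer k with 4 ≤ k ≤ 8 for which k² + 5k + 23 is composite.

The values for k = 4, 5, …, 8 are 59, 73, 89, 107, 127, and each of these is prime.
So no value in the range makes the expression composite.

There is no such integer k in that range.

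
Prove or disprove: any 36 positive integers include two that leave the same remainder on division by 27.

True.

Partition the integers by their residue mod 27; there are 27 classes.
Since 36 > 27, two of the 36 integers must share a residue class by the pigeonhole principle; call them a and b.
So a and b have equal remainders mod 27, which is exactly what was to be shown.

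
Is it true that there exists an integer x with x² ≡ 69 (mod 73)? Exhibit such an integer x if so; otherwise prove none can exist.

x = 19

x = 19 works: 19² = 361, and 361 − 69 = 292 = 4·73.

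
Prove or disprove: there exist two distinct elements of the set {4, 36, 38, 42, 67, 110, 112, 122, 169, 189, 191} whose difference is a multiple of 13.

Two integers differ by a multiple of 13 exactly when they have the same residue mod 13. The residues are 4↦4, 36↦10, 38↦12, 42↦3, 67↦2, 110↦6, 112↦8, 122↦5, 169↦0, 189↦7, 191↦9.
No residue repeats among the 11 elements, so no pair has difference ≡ 0 (mod 13).

No, no such pair exists.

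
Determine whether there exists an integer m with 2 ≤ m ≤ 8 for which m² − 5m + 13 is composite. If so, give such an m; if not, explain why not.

m = 7

At m = 7: 7² − 5·7 + 13 = 27 = 3·9, which is composite.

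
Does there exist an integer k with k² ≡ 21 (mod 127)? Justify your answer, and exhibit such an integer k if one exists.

k = 104

k = 104 works: 104² = 10816, and 10816 − 21 = 10795 = 85·127.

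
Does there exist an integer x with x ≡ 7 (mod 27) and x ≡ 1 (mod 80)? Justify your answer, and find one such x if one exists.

x = 1681

Since 27 and 80 share no common factor, CRT says the pair of congruences has a solution (unique mod 2160).
Any solution of the first congruence is x = 7 + 27t; substituting into the second, 27t ≡ 1 − 7 ≡ 74 (mod 80).
Since 27·3 = 81 = 1·80 + 1, the inverse of 27 mod 80 is 3.
Multiplying by 3: t ≡ 3·74 = 222 ≡ 62 (mod 80).
Taking t = 62 gives x = 7 + 27·62 = 1681.
Indeed 1681 ≡ 7 (mod 27) and 1681 ≡ 1 (mod 80).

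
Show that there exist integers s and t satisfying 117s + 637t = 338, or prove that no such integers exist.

s = 41, t = -7

Every value of 117s + 637t is a multiple of gcd(117, 637) = 13; since 13 ∣ 338, solutions exist.
Dividing through by 13 reduces the equation to 9s + 49t = 26.
Euclidean algorithm: 49 = 5·9 + 4, 9 = 2·4 + 1, 4 = 4·1 + 0.
Working back up the chain: 1 = 9 − 2·4 = 9 − 2·(49 − 5·9) = −2·49 + 11·9. So 9·11 + 49·(-2) = 1.
Multiplying through by 26: s = 11·26 = 286, t = (-2)·26 = -52 is a solution.
The general solution is s = 286 + 49k, t = -52 − 9k; taking k = -5 gives the smaller pair s = 41, t = -7.
Check: 117·41 + 637·(-7) = 4797 − 4459 = 338. ✓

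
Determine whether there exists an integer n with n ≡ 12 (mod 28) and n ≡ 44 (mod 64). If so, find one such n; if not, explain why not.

gcd(28, 64) = 4. A simultaneous solution exists iff 12 ≡ 44 (mod 4); here 12 mod 4 = 0 = 44 mod 4, so it does.
Put n = 12 + 28t, so we need 28t ≡ 32 (mod 64), equivalently (divide by 4) 7t ≡ 8 (mod 16).
To invert 7 modulo 16: 16 = 2·7 + 2, 7 = 3·2 + 1, 2 = 2·1 + 0, and unwinding, 1 = 7 − 3·2 = 7 − 3·(16 − 2·7) = −3·16 + 7·7. Thus 7⁻¹ ≡ 7 (mod 16).
Multiplying by 7: t ≡ 7·8 = 56 ≡ 8 (mod 16).
Then n = 12 + 28·8 = 236.
Indeed 236 ≡ 12 (mod 28) and 236 ≡ 44 (mod 64).

n = 236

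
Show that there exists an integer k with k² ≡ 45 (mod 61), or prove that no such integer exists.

k = 44 works: 44² = 1936, and 1936 − 45 = 1891 = 31·61.

k = 44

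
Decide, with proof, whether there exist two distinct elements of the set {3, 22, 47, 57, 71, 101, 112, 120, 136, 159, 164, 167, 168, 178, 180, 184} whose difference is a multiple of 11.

Both 3 and 47 leave remainder 3 on division by 11; their difference 44 = 4·11 is a multiple of 11.

The pair (3, 47) works.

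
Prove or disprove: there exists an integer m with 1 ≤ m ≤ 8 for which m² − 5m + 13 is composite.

At m = 4: 4² − 5·4 + 13 = 9 = 3·3, which is composite.

m = 4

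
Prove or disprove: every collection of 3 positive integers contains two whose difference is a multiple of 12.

Consider the 3 integers 16, 17, 18. They lie in distinct residue classes modulo 12, since 3 ≤ 12.
The differences between them range over 1, …, 2, none of which is divisible by 12.

No; for instance {16, 17, 18} is a counterexample.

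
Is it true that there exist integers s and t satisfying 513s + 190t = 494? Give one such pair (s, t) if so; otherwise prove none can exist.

gcd(513, 190) = 19, and 19 divides 494, so integer solutions exist.
Dividing through by 19 reduces the equation to 27s + 10t = 26.
Dividing repeatedly: 27 = 2·10 + 7, 10 = 1·7 + 3, 7 = 2·3 + 1, 3 = 3·1 + 0.
Back-substituting, 1 = 7 − 2·3 = 7 − 2·(10 − 1·7) = −2·10 + 3·7 = −2·10 + 3·(27 − 2·10) = 3·27 − 8·10; that is, 27·3 + 10·(-8) = 1.
Multiplying through by 26: s = 3·26 = 78, t = (-8)·26 = -208 is a solution.
Shifting by a multiple of (10, −27) keeps it a solution: s = 78 − 7·10 = 8, t = -208 + 7·27 = -19.
Indeed 513·8 + 190·(-19) = 4104 − 3610 = 494.

s = 8, t = -19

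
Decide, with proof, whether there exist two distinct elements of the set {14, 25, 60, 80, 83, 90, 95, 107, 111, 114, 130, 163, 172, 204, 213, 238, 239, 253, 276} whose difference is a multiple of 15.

The pair (14, 239) works.

Both 14 and 239 leave remainder 14 on division by 15; their difference 225 = 15·15 is a multiple of 15.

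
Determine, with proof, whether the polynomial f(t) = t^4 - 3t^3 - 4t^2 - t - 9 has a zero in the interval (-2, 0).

f(-2) = 17 and f(0) = -9, which have opposite signs.
f is continuous everywhere (it is a polynomial), in particular on [-2, 0].
By the Intermediate Value Theorem, f takes the value 0 somewhere in the open interval.

Yes, f has a root in the interval.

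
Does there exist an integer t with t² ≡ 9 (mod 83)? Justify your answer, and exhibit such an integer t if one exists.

t = 80

t = 80 works: 80² = 6400, and 6400 − 9 = 6391 = 77·83.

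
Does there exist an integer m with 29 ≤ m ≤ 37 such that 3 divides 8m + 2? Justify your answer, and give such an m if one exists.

m = 29 works, since 8·29 + 2 = 234 = 78·3.

m = 29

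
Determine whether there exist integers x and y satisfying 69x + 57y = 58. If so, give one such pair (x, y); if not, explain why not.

No, no such integers exist.

gcd(69, 57) = 3, so every integer of the form 69x + 57y is a multiple of 3.
But 58 = 3·19 + 1, so 3 ∤ 58.
Hence no integers x, y satisfy the equation.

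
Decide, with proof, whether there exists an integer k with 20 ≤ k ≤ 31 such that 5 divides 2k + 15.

Try k = 20: 2·20 + 15 = 55 = 11·5, which is divisible by 5.

k = 20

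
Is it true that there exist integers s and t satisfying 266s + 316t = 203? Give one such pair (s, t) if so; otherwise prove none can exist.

Both 266 and 316 are divisible by gcd(266, 316) = 2, hence so is any combination 266s + 316t.
However 203 leaves remainder 1 on division by 2.
Therefore 266s + 316t = 203 has no solution in integers.

No such integers exist.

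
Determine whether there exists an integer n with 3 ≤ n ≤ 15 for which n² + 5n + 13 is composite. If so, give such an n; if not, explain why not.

At n = 4: 4² + 5·4 + 13 = 49 = 7·7, which is composite.

n = 4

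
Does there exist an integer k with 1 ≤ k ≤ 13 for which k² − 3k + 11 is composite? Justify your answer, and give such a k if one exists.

k = 2

At k = 2: 2² − 3·2 + 11 = 9 = 3·3, which is composite.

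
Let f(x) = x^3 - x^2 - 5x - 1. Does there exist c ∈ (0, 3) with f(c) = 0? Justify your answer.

f(0) = -1 and f(3) = 2, which have opposite signs.
As a polynomial, f is continuous on every closed interval.
By the Intermediate Value Theorem f must vanish at some point of (0, 3).

Yes, such a c exists.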